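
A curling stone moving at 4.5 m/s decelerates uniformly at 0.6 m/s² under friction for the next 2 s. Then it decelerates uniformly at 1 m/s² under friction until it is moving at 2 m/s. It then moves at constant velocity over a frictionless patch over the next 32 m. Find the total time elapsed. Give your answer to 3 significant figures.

19.3 s

Phase 1 (decelerating): v₀ = 4.50 m/s, a = -0.6 m/s².
v = v₀ + at = 4.50 + (-0.6)(2) = 3.30 m/s
Δx = v₀t + ½at² = 4.50·2 + 0.5·-0.6·2² = 7.80 m

Phase 2 (decelerating): v₀ = 3.30 m/s, a = -1 m/s².
v = v₀ + at → t = (2 − 3.30) / -1 = 1.30 s
v² = v₀² + 2aΔx → Δx = (2² − 3.30²)/(2·-1) = 3.44 m

Phase 3 (constant speed): v₀ = 2.00 m/s, a = 0 m/s².
Constant speed: t = d/v = 32/2.00 = 16.0 s
Total time = 2.00 + 1.30 + 16.0 = 19.3 s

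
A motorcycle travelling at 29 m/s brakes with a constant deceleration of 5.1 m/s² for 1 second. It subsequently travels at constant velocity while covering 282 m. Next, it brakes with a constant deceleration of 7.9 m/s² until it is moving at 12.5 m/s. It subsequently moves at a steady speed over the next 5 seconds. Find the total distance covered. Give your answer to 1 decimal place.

Phase 1 (decelerating): v₀ = 29.0 m/s, a = -5.1 m/s².
v = v₀ + at = 29.0 + (-5.1)(1) = 23.9 m/s
Δx = v₀t + ½at² = 29.0·1 + 0.5·-5.1·1² = 26.4 m

Phase 2 (constant speed): v₀ = 23.9 m/s, a = 0 m/s².
Constant speed: t = d/v = 282/23.9 = 11.8 s

Phase 3 (decelerating): v₀ = 23.9 m/s, a = -7.9 m/s².
v = v₀ + at → t = (12.5 − 23.9) / -7.9 = 1.44 s
v² = v₀² + 2aΔx → Δx = (12.5² − 23.9²)/(2·-7.9) = 26.3 m

Phase 4 (constant speed): v₀ = 12.5 m/s, a = 0 m/s².
v = v₀ + at = 12.5 + (0)(5) = 12.5 m/s
Δx = v₀t + ½at² = 12.5·5 + 0.5·0·5² = 62.5 m
Total distance = 26.4 + 282 + 26.3 + 62.5 = 397 m

397.2 m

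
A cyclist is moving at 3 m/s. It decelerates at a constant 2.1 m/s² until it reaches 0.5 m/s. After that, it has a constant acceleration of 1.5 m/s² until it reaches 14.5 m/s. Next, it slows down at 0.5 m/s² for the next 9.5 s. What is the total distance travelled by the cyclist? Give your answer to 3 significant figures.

187 m

Phase 1 (decelerating): v₀ = 3.00 m/s, a = -2.1 m/s².
v = v₀ + at → t = (0.5 − 3.00) / -2.1 = 1.19 s
v² = v₀² + 2aΔx → Δx = (0.5² − 3.00²)/(2·-2.1) = 2.08 m

Phase 2 (accelerating): v₀ = 0.500 m/s, a = 1.5 m/s².
v = v₀ + at → t = (14.5 − 0.500) / 1.5 = 9.33 s
v² = v₀² + 2aΔx → Δx = (14.5² − 0.500²)/(2·1.5) = 70.0 m

Phase 3 (decelerating): v₀ = 14.5 m/s, a = -0.5 m/s².
v = v₀ + at = 14.5 + (-0.5)(9.5) = 9.75 m/s
Δx = v₀t + ½at² = 14.5·9.5 + 0.5·-0.5·9.5² = 115 m
Total distance = 2.08 + 70.0 + 115 = 187 m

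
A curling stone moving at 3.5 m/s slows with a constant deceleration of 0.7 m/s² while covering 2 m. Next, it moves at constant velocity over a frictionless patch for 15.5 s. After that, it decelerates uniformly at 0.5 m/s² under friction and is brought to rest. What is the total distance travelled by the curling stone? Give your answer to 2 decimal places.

Phase 1 (decelerating): v₀ = 3.50 m/s, a = -0.7 m/s².
v² = v₀² + 2aΔx = 3.50² + 2·-0.7·2 = 9.45 → v = 3.07 m/s
t = (v − v₀)/a = (3.07 − 3.50)/-0.7 = 0.608 s

Phase 2 (constant speed): v₀ = 3.07 m/s, a = 0 m/s².
v = v₀ + at = 3.07 + (0)(15.5) = 3.07 m/s
Δx = v₀t + ½at² = 3.07·15.5 + 0.5·0·15.5² = 47.6 m

Phase 3 (decelerating): v₀ = 3.07 m/s, a = -0.5 m/s².
v = v₀ + at → t = (0 − 3.07) / -0.5 = 6.15 s
v² = v₀² + 2aΔx → Δx = (0² − 3.07²)/(2·-0.5) = 9.45 m
Total distance = 2.00 + 47.6 + 9.45 = 59.1 m

59.10 m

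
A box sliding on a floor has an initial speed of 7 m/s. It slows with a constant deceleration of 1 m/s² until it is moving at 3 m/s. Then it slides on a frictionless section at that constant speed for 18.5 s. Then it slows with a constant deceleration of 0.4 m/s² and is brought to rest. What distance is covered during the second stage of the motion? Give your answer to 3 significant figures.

Phase 1 (decelerating): v₀ = 7.00 m/s, a = -1 m/s².
v = v₀ + at → t = (3 − 7.00) / -1 = 4.00 s
v² = v₀² + 2aΔx → Δx = (3² − 7.00²)/(2·-1) = 20.0 m

Phase 2 (constant speed): v₀ = 3.00 m/s, a = 0 m/s².
v = v₀ + at = 3.00 + (0)(18.5) = 3.00 m/s
Δx = v₀t + ½at² = 3.00·18.5 + 0.5·0·18.5² = 55.5 m
Distance in phase 2 = 55.5 m

55.5 m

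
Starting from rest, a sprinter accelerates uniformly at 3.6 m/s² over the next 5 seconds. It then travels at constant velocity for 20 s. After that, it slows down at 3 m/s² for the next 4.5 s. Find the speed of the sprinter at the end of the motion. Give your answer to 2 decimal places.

Phase 1 (accelerating): v₀ = 0 m/s, a = 3.6 m/s².
v = v₀ + at = 0 + (3.6)(5) = 18.0 m/s
Δx = v₀t + ½at² = 0·5 + 0.5·3.6·5² = 45.0 m

Phase 2 (constant speed): v₀ = 18.0 m/s, a = 0 m/s².
v = v₀ + at = 18.0 + (0)(20) = 18.0 m/s
Δx = v₀t + ½at² = 18.0·20 + 0.5·0·20² = 360 m

Phase 3 (decelerating): v₀ = 18.0 m/s, a = -3 m/s².
v = v₀ + at = 18.0 + (-3)(4.5) = 4.50 m/s
Δx = v₀t + ½at² = 18.0·4.5 + 0.5·-3·4.5² = 50.6 m
Final speed = 4.50 m/s

4.50 m/s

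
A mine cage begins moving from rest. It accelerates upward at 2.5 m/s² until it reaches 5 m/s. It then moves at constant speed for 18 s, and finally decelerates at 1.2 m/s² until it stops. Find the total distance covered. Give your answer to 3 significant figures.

105 m

Phase 1 (accelerating): v₀ = 0 m/s, a = 2.5 m/s².
v = v₀ + at → t = (5 − 0) / 2.5 = 2.00 s
v² = v₀² + 2aΔx → Δx = (5² − 0²)/(2·2.5) = 5.00 m

Phase 2 (constant speed): v₀ = 5.00 m/s, a = 0 m/s².
v = v₀ + at = 5.00 + (0)(18) = 5.00 m/s
Δx = v₀t + ½at² = 5.00·18 + 0.5·0·18² = 90.0 m

Phase 3 (decelerating): v₀ = 5.00 m/s, a = -1.2 m/s².
v = v₀ + at → t = (0 − 5.00) / -1.2 = 4.17 s
v² = v₀² + 2aΔx → Δx = (0² − 5.00²)/(2·-1.2) = 10.4 m
Total distance = 5.00 + 90.0 + 10.4 = 105 m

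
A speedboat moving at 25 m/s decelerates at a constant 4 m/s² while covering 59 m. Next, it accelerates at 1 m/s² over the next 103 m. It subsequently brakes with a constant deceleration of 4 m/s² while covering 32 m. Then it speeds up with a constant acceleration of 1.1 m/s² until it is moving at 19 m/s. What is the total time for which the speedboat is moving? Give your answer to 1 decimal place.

Phase 1 (decelerating): v₀ = 25.0 m/s, a = -4 m/s².
v² = v₀² + 2aΔx = 25.0² + 2·-4·59 = 153 → v = 12.4 m/s
t = (v − v₀)/a = (12.4 − 25.0)/-4 = 3.16 s

Phase 2 (accelerating): v₀ = 12.4 m/s, a = 1 m/s².
v² = v₀² + 2aΔx = 12.4² + 2·1·103 = 359 → v = 18.9 m/s
t = (v − v₀)/a = (18.9 − 12.4)/1 = 6.58 s

Phase 3 (decelerating): v₀ = 18.9 m/s, a = -4 m/s².
v² = v₀² + 2aΔx = 18.9² + 2·-4·32 = 103 → v = 10.1 m/s
t = (v − v₀)/a = (10.1 − 18.9)/-4 = 2.20 s

Phase 4 (accelerating): v₀ = 10.1 m/s, a = 1.1 m/s².
v = v₀ + at → t = (19 − 10.1) / 1.1 = 8.05 s
v² = v₀² + 2aΔx → Δx = (19² − 10.1²)/(2·1.1) = 117 m
Total time = 3.16 + 6.58 + 2.20 + 8.05 = 20.0 s

20.0 s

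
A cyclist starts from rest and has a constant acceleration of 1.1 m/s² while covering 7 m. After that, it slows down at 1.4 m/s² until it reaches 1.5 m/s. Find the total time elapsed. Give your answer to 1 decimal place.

Phase 1 (accelerating): v₀ = 0 m/s, a = 1.1 m/s².
v² = v₀² + 2aΔx = 0² + 2·1.1·7 = 15.4 → v = 3.92 m/s
t = (v − v₀)/a = (3.92 − 0)/1.1 = 3.57 s

Phase 2 (decelerating): v₀ = 3.92 m/s, a = -1.4 m/s².
v = v₀ + at → t = (1.5 − 3.92) / -1.4 = 1.73 s
v² = v₀² + 2aΔx → Δx = (1.5² − 3.92²)/(2·-1.4) = 4.70 m
Total time = 3.57 + 1.73 = 5.30 s

5.3 s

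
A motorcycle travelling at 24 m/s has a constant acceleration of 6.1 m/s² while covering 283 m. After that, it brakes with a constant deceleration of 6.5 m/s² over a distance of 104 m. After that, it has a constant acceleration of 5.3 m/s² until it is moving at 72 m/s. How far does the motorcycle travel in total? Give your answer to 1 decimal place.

Phase 1 (accelerating): v₀ = 24.0 m/s, a = 6.1 m/s².
v² = v₀² + 2aΔx = 24.0² + 2·6.1·283 = 4030 → v = 63.5 m/s
t = (v − v₀)/a = (63.5 − 24.0)/6.1 = 6.47 s

Phase 2 (decelerating): v₀ = 63.5 m/s, a = -6.5 m/s².
v² = v₀² + 2aΔx = 63.5² + 2·-6.5·104 = 2680 → v = 51.7 m/s
t = (v − v₀)/a = (51.7 − 63.5)/-6.5 = 1.81 s

Phase 3 (accelerating): v₀ = 51.7 m/s, a = 5.3 m/s².
v = v₀ + at → t = (72 − 51.7) / 5.3 = 3.82 s
v² = v₀² + 2aΔx → Δx = (72² − 51.7²)/(2·5.3) = 237 m
Total distance = 283 + 104 + 237 = 624 m

623.5 m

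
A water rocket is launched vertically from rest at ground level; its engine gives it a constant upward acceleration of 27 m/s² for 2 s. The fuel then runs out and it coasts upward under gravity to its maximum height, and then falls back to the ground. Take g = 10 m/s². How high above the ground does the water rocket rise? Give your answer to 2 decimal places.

Phase 1 (powered ascent): v₀ = 0 m/s, a = 27 m/s².
v = v₀ + at = 0 + (27)(2) = 54.0 m/s
Δx = v₀t + ½at² = 0·2 + 0.5·27·2² = 54.0 m

Phase 2 (coasting upward): v₀ = 54.0 m/s, a = -10 m/s².
v = v₀ + at → t = (0 − 54.0) / -10 = 5.40 s
v² = v₀² + 2aΔx → Δx = (0² − 54.0²)/(2·-10) = 146 m
Maximum height = 54.0 + 146 = 200 m

199.80 m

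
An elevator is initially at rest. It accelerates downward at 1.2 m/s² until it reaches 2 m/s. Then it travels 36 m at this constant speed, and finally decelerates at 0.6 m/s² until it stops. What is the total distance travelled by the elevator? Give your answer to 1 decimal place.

41.0 m

Phase 1 (accelerating): v₀ = 0 m/s, a = 1.2 m/s².
v = v₀ + at → t = (2 − 0) / 1.2 = 1.67 s
v² = v₀² + 2aΔx → Δx = (2² − 0²)/(2·1.2) = 1.67 m

Phase 2 (constant speed): v₀ = 2.00 m/s, a = 0 m/s².
Constant speed: t = d/v = 36/2.00 = 18.0 s

Phase 3 (decelerating): v₀ = 2.00 m/s, a = -0.6 m/s².
v = v₀ + at → t = (0 − 2.00) / -0.6 = 3.33 s
v² = v₀² + 2aΔx → Δx = (0² − 2.00²)/(2·-0.6) = 3.33 m
Total distance = 1.67 + 36.0 + 3.33 = 41.0 m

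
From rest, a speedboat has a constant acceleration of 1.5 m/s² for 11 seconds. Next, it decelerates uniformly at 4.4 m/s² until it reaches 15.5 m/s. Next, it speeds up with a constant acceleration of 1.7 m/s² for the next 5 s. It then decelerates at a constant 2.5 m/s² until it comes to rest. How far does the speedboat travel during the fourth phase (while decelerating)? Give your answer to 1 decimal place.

Phase 1 (accelerating): v₀ = 0 m/s, a = 1.5 m/s².
v = v₀ + at = 0 + (1.5)(11) = 16.5 m/s
Δx = v₀t + ½at² = 0·11 + 0.5·1.5·11² = 90.8 m

Phase 2 (decelerating): v₀ = 16.5 m/s, a = -4.4 m/s².
v = v₀ + at → t = (15.5 − 16.5) / -4.4 = 0.227 s
v² = v₀² + 2aΔx → Δx = (15.5² − 16.5²)/(2·-4.4) = 3.64 m

Phase 3 (accelerating): v₀ = 15.5 m/s, a = 1.7 m/s².
v = v₀ + at = 15.5 + (1.7)(5) = 24.0 m/s
Δx = v₀t + ½at² = 15.5·5 + 0.5·1.7·5² = 98.8 m

Phase 4 (decelerating): v₀ = 24.0 m/s, a = -2.5 m/s².
v = v₀ + at → t = (0 − 24.0) / -2.5 = 9.60 s
v² = v₀² + 2aΔx → Δx = (0² − 24.0²)/(2·-2.5) = 115 m
Distance in phase 4 = 115 m

115.2 m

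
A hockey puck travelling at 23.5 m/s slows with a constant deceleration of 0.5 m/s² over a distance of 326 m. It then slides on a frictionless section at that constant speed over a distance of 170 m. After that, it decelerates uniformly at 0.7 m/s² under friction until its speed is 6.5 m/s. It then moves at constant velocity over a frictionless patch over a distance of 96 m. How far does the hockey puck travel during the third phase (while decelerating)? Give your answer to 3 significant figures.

131 m

Phase 1 (decelerating): v₀ = 23.5 m/s, a = -0.5 m/s².
v² = v₀² + 2aΔx = 23.5² + 2·-0.5·326 = 226 → v = 15.0 m/s
t = (v − v₀)/a = (15.0 − 23.5)/-0.5 = 16.9 s

Phase 2 (constant speed): v₀ = 15.0 m/s, a = 0 m/s².
Constant speed: t = d/v = 170/15.0 = 11.3 s

Phase 3 (decelerating): v₀ = 15.0 m/s, a = -0.7 m/s².
v = v₀ + at → t = (6.5 − 15.0) / -0.7 = 12.2 s
v² = v₀² + 2aΔx → Δx = (6.5² − 15.0²)/(2·-0.7) = 131 m
Distance in phase 3 = 131 m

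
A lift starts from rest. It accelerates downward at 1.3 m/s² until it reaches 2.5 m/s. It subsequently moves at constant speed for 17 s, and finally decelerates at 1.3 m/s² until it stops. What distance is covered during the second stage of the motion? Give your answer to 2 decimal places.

Phase 1 (accelerating): v₀ = 0 m/s, a = 1.3 m/s².
v = v₀ + at → t = (2.5 − 0) / 1.3 = 1.92 s
v² = v₀² + 2aΔx → Δx = (2.5² − 0²)/(2·1.3) = 2.40 m

Phase 2 (constant speed): v₀ = 2.50 m/s, a = 0 m/s².
v = v₀ + at = 2.50 + (0)(17) = 2.50 m/s
Δx = v₀t + ½at² = 2.50·17 + 0.5·0·17² = 42.5 m
Distance in phase 2 = 42.5 m

42.50 m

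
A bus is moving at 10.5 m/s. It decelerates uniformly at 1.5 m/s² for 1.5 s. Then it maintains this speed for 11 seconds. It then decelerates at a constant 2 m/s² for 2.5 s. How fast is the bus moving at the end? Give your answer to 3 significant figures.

Phase 1 (decelerating): v₀ = 10.5 m/s, a = -1.5 m/s².
v = v₀ + at = 10.5 + (-1.5)(1.5) = 8.25 m/s
Δx = v₀t + ½at² = 10.5·1.5 + 0.5·-1.5·1.5² = 14.1 m

Phase 2 (constant speed): v₀ = 8.25 m/s, a = 0 m/s².
v = v₀ + at = 8.25 + (0)(11) = 8.25 m/s
Δx = v₀t + ½at² = 8.25·11 + 0.5·0·11² = 90.8 m

Phase 3 (decelerating): v₀ = 8.25 m/s, a = -2 m/s².
v = v₀ + at = 8.25 + (-2)(2.5) = 3.25 m/s
Δx = v₀t + ½at² = 8.25·2.5 + 0.5·-2·2.5² = 14.4 m
Final speed = 3.25 m/s

3.25 m/s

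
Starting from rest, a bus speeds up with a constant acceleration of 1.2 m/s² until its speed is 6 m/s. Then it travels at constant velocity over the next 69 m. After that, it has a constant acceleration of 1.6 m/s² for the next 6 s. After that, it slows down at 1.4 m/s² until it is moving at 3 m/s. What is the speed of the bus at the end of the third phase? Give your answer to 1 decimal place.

Phase 1 (accelerating): v₀ = 0 m/s, a = 1.2 m/s².
v = v₀ + at → t = (6 − 0) / 1.2 = 5.00 s
v² = v₀² + 2aΔx → Δx = (6² − 0²)/(2·1.2) = 15.0 m

Phase 2 (constant speed): v₀ = 6.00 m/s, a = 0 m/s².
Constant speed: t = d/v = 69/6.00 = 11.5 s

Phase 3 (accelerating): v₀ = 6.00 m/s, a = 1.6 m/s².
v = v₀ + at = 6.00 + (1.6)(6) = 15.6 m/s
Δx = v₀t + ½at² = 6.00·6 + 0.5·1.6·6² = 64.8 m
Speed at end of phase 3 = 15.6 m/s

15.6 m/s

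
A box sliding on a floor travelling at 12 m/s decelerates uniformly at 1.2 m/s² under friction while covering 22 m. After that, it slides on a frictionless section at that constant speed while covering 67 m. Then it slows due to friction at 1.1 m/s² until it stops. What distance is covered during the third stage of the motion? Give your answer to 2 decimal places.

41.45 m

Phase 1 (decelerating): v₀ = 12.0 m/s, a = -1.2 m/s².
v² = v₀² + 2aΔx = 12.0² + 2·-1.2·22 = 91.2 → v = 9.55 m/s
t = (v − v₀)/a = (9.55 − 12.0)/-1.2 = 2.04 s

Phase 2 (constant speed): v₀ = 9.55 m/s, a = 0 m/s².
Constant speed: t = d/v = 67/9.55 = 7.02 s

Phase 3 (decelerating): v₀ = 9.55 m/s, a = -1.1 m/s².
v = v₀ + at → t = (0 − 9.55) / -1.1 = 8.68 s
v² = v₀² + 2aΔx → Δx = (0² − 9.55²)/(2·-1.1) = 41.5 m
Distance in phase 3 = 41.5 m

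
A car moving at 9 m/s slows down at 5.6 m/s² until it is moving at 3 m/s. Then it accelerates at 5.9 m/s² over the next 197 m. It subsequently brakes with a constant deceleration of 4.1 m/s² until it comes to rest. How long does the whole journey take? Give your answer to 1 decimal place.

20.5 s

Phase 1 (decelerating): v₀ = 9.00 m/s, a = -5.6 m/s².
v = v₀ + at → t = (3 − 9.00) / -5.6 = 1.07 s
v² = v₀² + 2aΔx → Δx = (3² − 9.00²)/(2·-5.6) = 6.43 m

Phase 2 (accelerating): v₀ = 3.00 m/s, a = 5.9 m/s².
v² = v₀² + 2aΔx = 3.00² + 2·5.9·197 = 2330 → v = 48.3 m/s
t = (v − v₀)/a = (48.3 − 3.00)/5.9 = 7.68 s

Phase 3 (decelerating): v₀ = 48.3 m/s, a = -4.1 m/s².
v = v₀ + at → t = (0 − 48.3) / -4.1 = 11.8 s
v² = v₀² + 2aΔx → Δx = (0² − 48.3²)/(2·-4.1) = 285 m
Total time = 1.07 + 7.68 + 11.8 = 20.5 s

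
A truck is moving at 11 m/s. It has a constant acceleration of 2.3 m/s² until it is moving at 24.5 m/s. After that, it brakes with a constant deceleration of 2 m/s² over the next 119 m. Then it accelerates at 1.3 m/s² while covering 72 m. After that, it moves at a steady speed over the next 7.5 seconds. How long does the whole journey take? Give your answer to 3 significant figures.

Phase 1 (accelerating): v₀ = 11.0 m/s, a = 2.3 m/s².
v = v₀ + at → t = (24.5 − 11.0) / 2.3 = 5.87 s
v² = v₀² + 2aΔx → Δx = (24.5² − 11.0²)/(2·2.3) = 104 m

Phase 2 (decelerating): v₀ = 24.5 m/s, a = -2 m/s².
v² = v₀² + 2aΔx = 24.5² + 2·-2·119 = 124 → v = 11.1 m/s
t = (v − v₀)/a = (11.1 − 24.5)/-2 = 6.68 s

Phase 3 (accelerating): v₀ = 11.1 m/s, a = 1.3 m/s².
v² = v₀² + 2aΔx = 11.1² + 2·1.3·72 = 311 → v = 17.6 m/s
t = (v − v₀)/a = (17.6 − 11.1)/1.3 = 5.00 s

Phase 4 (constant speed): v₀ = 17.6 m/s, a = 0 m/s².
v = v₀ + at = 17.6 + (0)(7.5) = 17.6 m/s
Δx = v₀t + ½at² = 17.6·7.5 + 0.5·0·7.5² = 132 m
Total time = 5.87 + 6.68 + 5.00 + 7.50 = 25.0 s

25.0 s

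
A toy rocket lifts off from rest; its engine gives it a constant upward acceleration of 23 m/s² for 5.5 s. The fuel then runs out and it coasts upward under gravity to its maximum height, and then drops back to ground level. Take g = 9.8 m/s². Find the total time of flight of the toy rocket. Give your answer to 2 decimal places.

33.82 s

Phase 1 (powered ascent): v₀ = 0 m/s, a = 23 m/s².
v = v₀ + at = 0 + (23)(5.5) = 126 m/s
Δx = v₀t + ½at² = 0·5.5 + 0.5·23·5.5² = 348 m

Phase 2 (coasting upward): v₀ = 126 m/s, a = -9.8 m/s².
v = v₀ + at → t = (0 − 126) / -9.8 = 12.9 s
v² = v₀² + 2aΔx → Δx = (0² − 126²)/(2·-9.8) = 816 m

Phase 3 (free fall): v₀ = 0 m/s, a = -9.8 m/s².
Falls 1160 m from rest: t = √(2·1160/9.8) = 15.4 s; v = g·t = 151 m/s.
Total time = 5.50 + 12.9 + 15.4 = 33.8 s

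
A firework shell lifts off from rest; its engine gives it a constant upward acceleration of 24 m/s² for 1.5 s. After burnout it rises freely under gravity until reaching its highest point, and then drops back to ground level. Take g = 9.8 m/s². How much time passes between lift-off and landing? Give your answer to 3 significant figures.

Phase 1 (powered ascent): v₀ = 0 m/s, a = 24 m/s².
v = v₀ + at = 0 + (24)(1.5) = 36.0 m/s
Δx = v₀t + ½at² = 0·1.5 + 0.5·24·1.5² = 27.0 m

Phase 2 (coasting upward): v₀ = 36.0 m/s, a = -9.8 m/s².
v = v₀ + at → t = (0 − 36.0) / -9.8 = 3.67 s
v² = v₀² + 2aΔx → Δx = (0² − 36.0²)/(2·-9.8) = 66.1 m

Phase 3 (free fall): v₀ = 0 m/s, a = -9.8 m/s².
Falls 93.1 m from rest: t = √(2·93.1/9.8) = 4.36 s; v = g·t = 42.7 m/s.
Total time = 1.50 + 3.67 + 4.36 = 9.53 s

9.53 s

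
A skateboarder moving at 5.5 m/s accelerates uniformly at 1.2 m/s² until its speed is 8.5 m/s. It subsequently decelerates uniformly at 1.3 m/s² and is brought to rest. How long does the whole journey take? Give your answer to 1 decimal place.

Phase 1 (accelerating): v₀ = 5.50 m/s, a = 1.2 m/s².
v = v₀ + at → t = (8.5 − 5.50) / 1.2 = 2.50 s
v² = v₀² + 2aΔx → Δx = (8.5² − 5.50²)/(2·1.2) = 17.5 m

Phase 2 (decelerating): v₀ = 8.50 m/s, a = -1.3 m/s².
v = v₀ + at → t = (0 − 8.50) / -1.3 = 6.54 s
v² = v₀² + 2aΔx → Δx = (0² − 8.50²)/(2·-1.3) = 27.8 m
Total time = 2.50 + 6.54 = 9.04 s

9.0 s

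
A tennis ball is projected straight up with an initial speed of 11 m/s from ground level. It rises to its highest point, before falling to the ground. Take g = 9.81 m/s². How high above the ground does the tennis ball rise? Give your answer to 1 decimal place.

Phase 1 (rising): v₀ = 11.0 m/s, a = -9.81 m/s².
v = v₀ + at → t = (0 − 11.0) / -9.81 = 1.12 s
v² = v₀² + 2aΔx → Δx = (0² − 11.0²)/(2·-9.81) = 6.17 m
Maximum height = 6.17 m

6.2 m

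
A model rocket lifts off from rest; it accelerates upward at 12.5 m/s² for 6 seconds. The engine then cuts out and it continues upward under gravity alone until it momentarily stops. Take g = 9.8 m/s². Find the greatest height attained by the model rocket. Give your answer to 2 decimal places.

511.99 m

Phase 1 (powered ascent): v₀ = 0 m/s, a = 12.5 m/s².
v = v₀ + at = 0 + (12.5)(6) = 75.0 m/s
Δx = v₀t + ½at² = 0·6 + 0.5·12.5·6² = 225 m

Phase 2 (coasting upward): v₀ = 75.0 m/s, a = -9.8 m/s².
v = v₀ + at → t = (0 − 75.0) / -9.8 = 7.65 s
v² = v₀² + 2aΔx → Δx = (0² − 75.0²)/(2·-9.8) = 287 m
Maximum height = 225 + 287 = 512 m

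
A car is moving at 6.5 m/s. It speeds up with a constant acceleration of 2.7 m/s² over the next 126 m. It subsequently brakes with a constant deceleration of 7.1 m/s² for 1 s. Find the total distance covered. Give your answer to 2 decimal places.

Phase 1 (accelerating): v₀ = 6.50 m/s, a = 2.7 m/s².
v² = v₀² + 2aΔx = 6.50² + 2·2.7·126 = 723 → v = 26.9 m/s
t = (v − v₀)/a = (26.9 − 6.50)/2.7 = 7.55 s

Phase 2 (decelerating): v₀ = 26.9 m/s, a = -7.1 m/s².
v = v₀ + at = 26.9 + (-7.1)(1) = 19.8 m/s
Δx = v₀t + ½at² = 26.9·1 + 0.5·-7.1·1² = 23.3 m
Total distance = 126 + 23.3 = 149 m

149.33 m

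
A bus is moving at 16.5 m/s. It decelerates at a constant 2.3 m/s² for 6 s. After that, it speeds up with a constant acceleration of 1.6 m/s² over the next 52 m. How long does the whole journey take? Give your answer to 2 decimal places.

12.55 s

Phase 1 (decelerating): v₀ = 16.5 m/s, a = -2.3 m/s².
v = v₀ + at = 16.5 + (-2.3)(6) = 2.70 m/s
Δx = v₀t + ½at² = 16.5·6 + 0.5·-2.3·6² = 57.6 m

Phase 2 (accelerating): v₀ = 2.70 m/s, a = 1.6 m/s².
v² = v₀² + 2aΔx = 2.70² + 2·1.6·52 = 174 → v = 13.2 m/s
t = (v − v₀)/a = (13.2 − 2.70)/1.6 = 6.55 s
Total time = 6.00 + 6.55 = 12.5 s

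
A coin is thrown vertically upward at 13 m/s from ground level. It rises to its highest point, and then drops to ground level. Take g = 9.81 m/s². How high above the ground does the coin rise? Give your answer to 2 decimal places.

8.61 m

Phase 1 (rising): v₀ = 13.0 m/s, a = -9.81 m/s².
v = v₀ + at → t = (0 − 13.0) / -9.81 = 1.33 s
v² = v₀² + 2aΔx → Δx = (0² − 13.0²)/(2·-9.81) = 8.61 m
Maximum height = 8.61 m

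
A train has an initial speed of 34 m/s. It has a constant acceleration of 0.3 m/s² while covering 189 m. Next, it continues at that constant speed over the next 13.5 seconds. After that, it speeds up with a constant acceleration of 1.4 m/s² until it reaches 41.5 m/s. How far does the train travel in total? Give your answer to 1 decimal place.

831.7 m

Phase 1 (accelerating): v₀ = 34.0 m/s, a = 0.3 m/s².
v² = v₀² + 2aΔx = 34.0² + 2·0.3·189 = 1270 → v = 35.6 m/s
t = (v − v₀)/a = (35.6 − 34.0)/0.3 = 5.43 s

Phase 2 (constant speed): v₀ = 35.6 m/s, a = 0 m/s².
v = v₀ + at = 35.6 + (0)(13.5) = 35.6 m/s
Δx = v₀t + ½at² = 35.6·13.5 + 0.5·0·13.5² = 481 m

Phase 3 (accelerating): v₀ = 35.6 m/s, a = 1.4 m/s².
v = v₀ + at → t = (41.5 − 35.6) / 1.4 = 4.19 s
v² = v₀² + 2aΔx → Δx = (41.5² − 35.6²)/(2·1.4) = 162 m
Total distance = 189 + 481 + 162 = 832 m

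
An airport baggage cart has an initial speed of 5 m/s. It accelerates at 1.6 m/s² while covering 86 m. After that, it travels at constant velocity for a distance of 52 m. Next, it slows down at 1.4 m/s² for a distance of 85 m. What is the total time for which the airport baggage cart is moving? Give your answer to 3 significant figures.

17.4 s

Phase 1 (accelerating): v₀ = 5.00 m/s, a = 1.6 m/s².
v² = v₀² + 2aΔx = 5.00² + 2·1.6·86 = 300 → v = 17.3 m/s
t = (v − v₀)/a = (17.3 − 5.00)/1.6 = 7.70 s

Phase 2 (constant speed): v₀ = 17.3 m/s, a = 0 m/s².
Constant speed: t = d/v = 52/17.3 = 3.00 s

Phase 3 (decelerating): v₀ = 17.3 m/s, a = -1.4 m/s².
v² = v₀² + 2aΔx = 17.3² + 2·-1.4·85 = 62.2 → v = 7.89 m/s
t = (v − v₀)/a = (7.89 − 17.3)/-1.4 = 6.74 s
Total time = 7.70 + 3.00 + 6.74 = 17.4 s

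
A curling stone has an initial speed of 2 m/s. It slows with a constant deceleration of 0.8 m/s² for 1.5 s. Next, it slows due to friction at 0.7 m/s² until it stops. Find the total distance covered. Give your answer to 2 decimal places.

2.56 m

Phase 1 (decelerating): v₀ = 2.00 m/s, a = -0.8 m/s².
v = v₀ + at = 2.00 + (-0.8)(1.5) = 0.800 m/s
Δx = v₀t + ½at² = 2.00·1.5 + 0.5·-0.8·1.5² = 2.10 m

Phase 2 (decelerating): v₀ = 0.800 m/s, a = -0.7 m/s².
v = v₀ + at → t = (0 − 0.800) / -0.7 = 1.14 s
v² = v₀² + 2aΔx → Δx = (0² − 0.800²)/(2·-0.7) = 0.457 m
Total distance = 2.10 + 0.457 = 2.56 m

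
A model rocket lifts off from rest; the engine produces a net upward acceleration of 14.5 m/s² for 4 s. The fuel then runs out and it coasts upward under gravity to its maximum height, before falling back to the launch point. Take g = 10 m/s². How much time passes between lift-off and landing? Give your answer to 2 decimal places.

17.34 s

Phase 1 (powered ascent): v₀ = 0 m/s, a = 14.5 m/s².
v = v₀ + at = 0 + (14.5)(4) = 58.0 m/s
Δx = v₀t + ½at² = 0·4 + 0.5·14.5·4² = 116 m

Phase 2 (coasting upward): v₀ = 58.0 m/s, a = -10 m/s².
v = v₀ + at → t = (0 − 58.0) / -10 = 5.80 s
v² = v₀² + 2aΔx → Δx = (0² − 58.0²)/(2·-10) = 168 m

Phase 3 (free fall): v₀ = 0 m/s, a = -10 m/s².
Falls 284 m from rest: t = √(2·284/10) = 7.54 s; v = g·t = 75.4 m/s.
Total time = 4.00 + 5.80 + 7.54 = 17.3 s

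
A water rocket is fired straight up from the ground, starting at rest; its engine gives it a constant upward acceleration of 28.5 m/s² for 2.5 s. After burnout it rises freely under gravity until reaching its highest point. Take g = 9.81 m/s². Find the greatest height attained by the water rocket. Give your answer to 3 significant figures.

Phase 1 (powered ascent): v₀ = 0 m/s, a = 28.5 m/s².
v = v₀ + at = 0 + (28.5)(2.5) = 71.2 m/s
Δx = v₀t + ½at² = 0·2.5 + 0.5·28.5·2.5² = 89.1 m

Phase 2 (coasting upward): v₀ = 71.2 m/s, a = -9.81 m/s².
v = v₀ + at → t = (0 − 71.2) / -9.81 = 7.26 s
v² = v₀² + 2aΔx → Δx = (0² − 71.2²)/(2·-9.81) = 259 m
Maximum height = 89.1 + 259 = 348 m

348 m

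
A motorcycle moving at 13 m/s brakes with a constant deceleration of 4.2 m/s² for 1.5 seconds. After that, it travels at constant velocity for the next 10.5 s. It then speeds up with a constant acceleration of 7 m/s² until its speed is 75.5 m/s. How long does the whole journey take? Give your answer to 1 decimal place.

21.8 s

Phase 1 (decelerating): v₀ = 13.0 m/s, a = -4.2 m/s².
v = v₀ + at = 13.0 + (-4.2)(1.5) = 6.70 m/s
Δx = v₀t + ½at² = 13.0·1.5 + 0.5·-4.2·1.5² = 14.8 m

Phase 2 (constant speed): v₀ = 6.70 m/s, a = 0 m/s².
v = v₀ + at = 6.70 + (0)(10.5) = 6.70 m/s
Δx = v₀t + ½at² = 6.70·10.5 + 0.5·0·10.5² = 70.3 m

Phase 3 (accelerating): v₀ = 6.70 m/s, a = 7 m/s².
v = v₀ + at → t = (75.5 − 6.70) / 7 = 9.83 s
v² = v₀² + 2aΔx → Δx = (75.5² − 6.70²)/(2·7) = 404 m
Total time = 1.50 + 10.5 + 9.83 = 21.8 s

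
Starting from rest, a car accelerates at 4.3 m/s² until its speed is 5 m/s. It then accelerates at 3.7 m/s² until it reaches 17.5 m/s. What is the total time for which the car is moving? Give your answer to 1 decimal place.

4.5 s

Phase 1 (accelerating): v₀ = 0 m/s, a = 4.3 m/s².
v = v₀ + at → t = (5 − 0) / 4.3 = 1.16 s
v² = v₀² + 2aΔx → Δx = (5² − 0²)/(2·4.3) = 2.91 m

Phase 2 (accelerating): v₀ = 5.00 m/s, a = 3.7 m/s².
v = v₀ + at → t = (17.5 − 5.00) / 3.7 = 3.38 s
v² = v₀² + 2aΔx → Δx = (17.5² − 5.00²)/(2·3.7) = 38.0 m
Total time = 1.16 + 3.38 = 4.54 s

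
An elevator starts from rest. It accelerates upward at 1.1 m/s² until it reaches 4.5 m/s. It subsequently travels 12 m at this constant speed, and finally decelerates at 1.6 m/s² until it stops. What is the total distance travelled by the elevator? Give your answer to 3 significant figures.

Phase 1 (accelerating): v₀ = 0 m/s, a = 1.1 m/s².
v = v₀ + at → t = (4.5 − 0) / 1.1 = 4.09 s
v² = v₀² + 2aΔx → Δx = (4.5² − 0²)/(2·1.1) = 9.20 m

Phase 2 (constant speed): v₀ = 4.50 m/s, a = 0 m/s².
Constant speed: t = d/v = 12/4.50 = 2.67 s

Phase 3 (decelerating): v₀ = 4.50 m/s, a = -1.6 m/s².
v = v₀ + at → t = (0 − 4.50) / -1.6 = 2.81 s
v² = v₀² + 2aΔx → Δx = (0² − 4.50²)/(2·-1.6) = 6.33 m
Total distance = 9.20 + 12.0 + 6.33 = 27.5 m

27.5 m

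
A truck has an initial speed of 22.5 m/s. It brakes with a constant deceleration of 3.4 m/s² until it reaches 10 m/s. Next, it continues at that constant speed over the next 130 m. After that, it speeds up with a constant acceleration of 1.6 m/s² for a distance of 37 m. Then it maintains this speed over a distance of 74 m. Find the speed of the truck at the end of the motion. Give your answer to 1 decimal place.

14.8 m/s

Phase 1 (decelerating): v₀ = 22.5 m/s, a = -3.4 m/s².
v = v₀ + at → t = (10 − 22.5) / -3.4 = 3.68 s
v² = v₀² + 2aΔx → Δx = (10² − 22.5²)/(2·-3.4) = 59.7 m

Phase 2 (constant speed): v₀ = 10.0 m/s, a = 0 m/s².
Constant speed: t = d/v = 130/10.0 = 13.0 s

Phase 3 (accelerating): v₀ = 10.0 m/s, a = 1.6 m/s².
v² = v₀² + 2aΔx = 10.0² + 2·1.6·37 = 218 → v = 14.8 m/s
t = (v − v₀)/a = (14.8 − 10.0)/1.6 = 2.99 s

Phase 4 (constant speed): v₀ = 14.8 m/s, a = 0 m/s².
Constant speed: t = d/v = 74/14.8 = 5.01 s
Final speed = 14.8 m/s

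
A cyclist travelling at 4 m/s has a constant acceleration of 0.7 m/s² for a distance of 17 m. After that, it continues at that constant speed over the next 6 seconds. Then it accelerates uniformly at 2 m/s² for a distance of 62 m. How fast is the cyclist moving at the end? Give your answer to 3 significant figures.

17.0 m/s

Phase 1 (accelerating): v₀ = 4.00 m/s, a = 0.7 m/s².
v² = v₀² + 2aΔx = 4.00² + 2·0.7·17 = 39.8 → v = 6.31 m/s
t = (v − v₀)/a = (6.31 − 4.00)/0.7 = 3.30 s

Phase 2 (constant speed): v₀ = 6.31 m/s, a = 0 m/s².
v = v₀ + at = 6.31 + (0)(6) = 6.31 m/s
Δx = v₀t + ½at² = 6.31·6 + 0.5·0·6² = 37.9 m

Phase 3 (accelerating): v₀ = 6.31 m/s, a = 2 m/s².
v² = v₀² + 2aΔx = 6.31² + 2·2·62 = 288 → v = 17.0 m/s
t = (v − v₀)/a = (17.0 − 6.31)/2 = 5.33 s
Final speed = 17.0 m/s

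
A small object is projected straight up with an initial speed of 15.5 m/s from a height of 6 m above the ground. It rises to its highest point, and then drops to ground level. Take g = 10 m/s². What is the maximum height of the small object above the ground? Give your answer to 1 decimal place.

Phase 1 (rising): v₀ = 15.5 m/s, a = -10 m/s².
v = v₀ + at → t = (0 − 15.5) / -10 = 1.55 s
v² = v₀² + 2aΔx → Δx = (0² − 15.5²)/(2·-10) = 12.0 m
Maximum height = 6 + 12.0 = 18.0 m

18.0 m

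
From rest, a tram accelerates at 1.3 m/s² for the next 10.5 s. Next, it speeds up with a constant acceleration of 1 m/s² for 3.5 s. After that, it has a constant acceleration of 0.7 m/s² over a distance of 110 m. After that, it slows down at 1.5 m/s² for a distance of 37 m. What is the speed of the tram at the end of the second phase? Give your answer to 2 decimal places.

Phase 1 (accelerating): v₀ = 0 m/s, a = 1.3 m/s².
v = v₀ + at = 0 + (1.3)(10.5) = 13.7 m/s
Δx = v₀t + ½at² = 0·10.5 + 0.5·1.3·10.5² = 71.7 m

Phase 2 (accelerating): v₀ = 13.7 m/s, a = 1 m/s².
v = v₀ + at = 13.7 + (1)(3.5) = 17.1 m/s
Δx = v₀t + ½at² = 13.7·3.5 + 0.5·1·3.5² = 53.9 m
Speed at end of phase 2 = 17.1 m/s

17.15 m/s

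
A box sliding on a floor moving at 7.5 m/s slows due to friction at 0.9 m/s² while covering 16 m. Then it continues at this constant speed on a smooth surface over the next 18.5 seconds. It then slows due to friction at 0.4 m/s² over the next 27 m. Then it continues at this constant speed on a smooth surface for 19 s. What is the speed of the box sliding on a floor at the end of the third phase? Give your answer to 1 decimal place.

Phase 1 (decelerating): v₀ = 7.50 m/s, a = -0.9 m/s².
v² = v₀² + 2aΔx = 7.50² + 2·-0.9·16 = 27.4 → v = 5.24 m/s
t = (v − v₀)/a = (5.24 − 7.50)/-0.9 = 2.51 s

Phase 2 (constant speed): v₀ = 5.24 m/s, a = 0 m/s².
v = v₀ + at = 5.24 + (0)(18.5) = 5.24 m/s
Δx = v₀t + ½at² = 5.24·18.5 + 0.5·0·18.5² = 96.9 m

Phase 3 (decelerating): v₀ = 5.24 m/s, a = -0.4 m/s².
v² = v₀² + 2aΔx = 5.24² + 2·-0.4·27 = 5.85 → v = 2.42 m/s
t = (v − v₀)/a = (2.42 − 5.24)/-0.4 = 7.05 s
Speed at end of phase 3 = 2.42 m/s

2.4 m/s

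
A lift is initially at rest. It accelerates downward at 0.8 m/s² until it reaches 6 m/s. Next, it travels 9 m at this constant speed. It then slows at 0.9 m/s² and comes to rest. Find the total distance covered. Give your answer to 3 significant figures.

Phase 1 (accelerating): v₀ = 0 m/s, a = 0.8 m/s².
v = v₀ + at → t = (6 − 0) / 0.8 = 7.50 s
v² = v₀² + 2aΔx → Δx = (6² − 0²)/(2·0.8) = 22.5 m

Phase 2 (constant speed): v₀ = 6.00 m/s, a = 0 m/s².
Constant speed: t = d/v = 9/6.00 = 1.50 s

Phase 3 (decelerating): v₀ = 6.00 m/s, a = -0.9 m/s².
v = v₀ + at → t = (0 − 6.00) / -0.9 = 6.67 s
v² = v₀² + 2aΔx → Δx = (0² − 6.00²)/(2·-0.9) = 20.0 m
Total distance = 22.5 + 9.00 + 20.0 = 51.5 m

51.5 m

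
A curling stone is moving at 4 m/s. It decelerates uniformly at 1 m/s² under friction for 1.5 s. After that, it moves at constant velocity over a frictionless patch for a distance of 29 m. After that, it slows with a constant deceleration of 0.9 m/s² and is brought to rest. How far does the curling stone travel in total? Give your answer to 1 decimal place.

Phase 1 (decelerating): v₀ = 4.00 m/s, a = -1 m/s².
v = v₀ + at = 4.00 + (-1)(1.5) = 2.50 m/s
Δx = v₀t + ½at² = 4.00·1.5 + 0.5·-1·1.5² = 4.88 m

Phase 2 (constant speed): v₀ = 2.50 m/s, a = 0 m/s².
Constant speed: t = d/v = 29/2.50 = 11.6 s

Phase 3 (decelerating): v₀ = 2.50 m/s, a = -0.9 m/s².
v = v₀ + at → t = (0 − 2.50) / -0.9 = 2.78 s
v² = v₀² + 2aΔx → Δx = (0² − 2.50²)/(2·-0.9) = 3.47 m
Total distance = 4.88 + 29.0 + 3.47 = 37.3 m

37.3 m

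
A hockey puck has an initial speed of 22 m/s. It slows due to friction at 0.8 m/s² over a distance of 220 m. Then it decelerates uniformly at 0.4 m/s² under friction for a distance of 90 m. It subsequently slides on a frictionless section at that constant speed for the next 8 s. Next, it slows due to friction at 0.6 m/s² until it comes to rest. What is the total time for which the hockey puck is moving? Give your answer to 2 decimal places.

43.41 s

Phase 1 (decelerating): v₀ = 22.0 m/s, a = -0.8 m/s².
v² = v₀² + 2aΔx = 22.0² + 2·-0.8·220 = 132 → v = 11.5 m/s
t = (v − v₀)/a = (11.5 − 22.0)/-0.8 = 13.1 s

Phase 2 (decelerating): v₀ = 11.5 m/s, a = -0.4 m/s².
v² = v₀² + 2aΔx = 11.5² + 2·-0.4·90 = 60.0 → v = 7.75 m/s
t = (v − v₀)/a = (7.75 − 11.5)/-0.4 = 9.36 s

Phase 3 (constant speed): v₀ = 7.75 m/s, a = 0 m/s².
v = v₀ + at = 7.75 + (0)(8) = 7.75 m/s
Δx = v₀t + ½at² = 7.75·8 + 0.5·0·8² = 62.0 m

Phase 4 (decelerating): v₀ = 7.75 m/s, a = -0.6 m/s².
v = v₀ + at → t = (0 − 7.75) / -0.6 = 12.9 s
v² = v₀² + 2aΔx → Δx = (0² − 7.75²)/(2·-0.6) = 50.0 m
Total time = 13.1 + 9.36 + 8.00 + 12.9 = 43.4 s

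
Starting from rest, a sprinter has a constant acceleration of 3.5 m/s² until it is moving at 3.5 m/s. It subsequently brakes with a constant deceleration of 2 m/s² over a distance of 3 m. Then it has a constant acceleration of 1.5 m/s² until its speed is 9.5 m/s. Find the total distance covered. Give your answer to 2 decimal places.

Phase 1 (accelerating): v₀ = 0 m/s, a = 3.5 m/s².
v = v₀ + at → t = (3.5 − 0) / 3.5 = 1.00 s
v² = v₀² + 2aΔx → Δx = (3.5² − 0²)/(2·3.5) = 1.75 m

Phase 2 (decelerating): v₀ = 3.50 m/s, a = -2 m/s².
v² = v₀² + 2aΔx = 3.50² + 2·-2·3 = 0.250 → v = 0.500 m/s
t = (v − v₀)/a = (0.500 − 3.50)/-2 = 1.50 s

Phase 3 (accelerating): v₀ = 0.500 m/s, a = 1.5 m/s².
v = v₀ + at → t = (9.5 − 0.500) / 1.5 = 6.00 s
v² = v₀² + 2aΔx → Δx = (9.5² − 0.500²)/(2·1.5) = 30.0 m
Total distance = 1.75 + 3.00 + 30.0 = 34.8 m

34.75 m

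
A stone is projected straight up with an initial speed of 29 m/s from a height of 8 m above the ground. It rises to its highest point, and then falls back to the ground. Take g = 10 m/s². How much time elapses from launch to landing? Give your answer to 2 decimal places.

Phase 1 (rising): v₀ = 29.0 m/s, a = -10 m/s².
v = v₀ + at → t = (0 − 29.0) / -10 = 2.90 s
v² = v₀² + 2aΔx → Δx = (0² − 29.0²)/(2·-10) = 42.0 m

Phase 2 (falling): v₀ = 0 m/s, a = -10 m/s².
Falls 50.0 m from rest: t = √(2·50.0/10) = 3.16 s; v = g·t = 31.6 m/s.
Total time = 2.90 + 3.16 = 6.06 s

6.06 s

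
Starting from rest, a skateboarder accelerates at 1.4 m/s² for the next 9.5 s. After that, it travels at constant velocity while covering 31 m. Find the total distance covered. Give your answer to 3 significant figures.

94.2 m

Phase 1 (accelerating): v₀ = 0 m/s, a = 1.4 m/s².
v = v₀ + at = 0 + (1.4)(9.5) = 13.3 m/s
Δx = v₀t + ½at² = 0·9.5 + 0.5·1.4·9.5² = 63.2 m

Phase 2 (constant speed): v₀ = 13.3 m/s, a = 0 m/s².
Constant speed: t = d/v = 31/13.3 = 2.33 s
Total distance = 63.2 + 31.0 = 94.2 m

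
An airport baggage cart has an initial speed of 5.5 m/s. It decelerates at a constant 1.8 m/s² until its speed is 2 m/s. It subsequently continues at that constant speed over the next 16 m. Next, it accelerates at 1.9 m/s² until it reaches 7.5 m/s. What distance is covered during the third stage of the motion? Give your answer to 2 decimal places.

13.75 m

Phase 1 (decelerating): v₀ = 5.50 m/s, a = -1.8 m/s².
v = v₀ + at → t = (2 − 5.50) / -1.8 = 1.94 s
v² = v₀² + 2aΔx → Δx = (2² − 5.50²)/(2·-1.8) = 7.29 m

Phase 2 (constant speed): v₀ = 2.00 m/s, a = 0 m/s².
Constant speed: t = d/v = 16/2.00 = 8.00 s

Phase 3 (accelerating): v₀ = 2.00 m/s, a = 1.9 m/s².
v = v₀ + at → t = (7.5 − 2.00) / 1.9 = 2.89 s
v² = v₀² + 2aΔx → Δx = (7.5² − 2.00²)/(2·1.9) = 13.8 m
Distance in phase 3 = 13.8 m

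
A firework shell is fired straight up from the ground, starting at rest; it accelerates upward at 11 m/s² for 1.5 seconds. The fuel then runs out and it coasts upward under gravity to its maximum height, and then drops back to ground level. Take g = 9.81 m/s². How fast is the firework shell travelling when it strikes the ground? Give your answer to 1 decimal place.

Phase 1 (powered ascent): v₀ = 0 m/s, a = 11 m/s².
v = v₀ + at = 0 + (11)(1.5) = 16.5 m/s
Δx = v₀t + ½at² = 0·1.5 + 0.5·11·1.5² = 12.4 m

Phase 2 (coasting upward): v₀ = 16.5 m/s, a = -9.81 m/s².
v = v₀ + at → t = (0 − 16.5) / -9.81 = 1.68 s
v² = v₀² + 2aΔx → Δx = (0² − 16.5²)/(2·-9.81) = 13.9 m

Phase 3 (free fall): v₀ = 0 m/s, a = -9.81 m/s².
Falls 26.3 m from rest: t = √(2·26.3/9.81) = 2.31 s; v = g·t = 22.7 m/s.
Impact speed = 22.7 m/s

22.7 m/s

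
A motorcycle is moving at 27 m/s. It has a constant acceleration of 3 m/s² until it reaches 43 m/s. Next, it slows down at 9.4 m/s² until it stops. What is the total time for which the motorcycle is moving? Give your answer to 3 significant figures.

Phase 1 (accelerating): v₀ = 27.0 m/s, a = 3 m/s².
v = v₀ + at → t = (43 − 27.0) / 3 = 5.33 s
v² = v₀² + 2aΔx → Δx = (43² − 27.0²)/(2·3) = 187 m

Phase 2 (decelerating): v₀ = 43.0 m/s, a = -9.4 m/s².
v = v₀ + at → t = (0 − 43.0) / -9.4 = 4.57 s
v² = v₀² + 2aΔx → Δx = (0² − 43.0²)/(2·-9.4) = 98.4 m
Total time = 5.33 + 4.57 = 9.91 s

9.91 s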